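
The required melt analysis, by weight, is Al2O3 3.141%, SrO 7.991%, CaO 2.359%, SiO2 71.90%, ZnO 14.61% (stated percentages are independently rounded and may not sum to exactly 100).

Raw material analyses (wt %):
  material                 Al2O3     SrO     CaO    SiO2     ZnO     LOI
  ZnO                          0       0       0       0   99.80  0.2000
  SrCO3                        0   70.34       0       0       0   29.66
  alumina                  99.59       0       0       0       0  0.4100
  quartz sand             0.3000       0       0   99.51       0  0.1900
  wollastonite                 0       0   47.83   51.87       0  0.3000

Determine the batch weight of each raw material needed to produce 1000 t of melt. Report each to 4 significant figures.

Intermediates appear rounded to 4 significant digits alongside each step — the whole derivation carries exact precision all the way through; every reported figure is rounded just once — the derived quantities, including five oxide percentages, the yield, the totals, glass mass, ignition loss, are computed starting from the weights for 1000 t of glass in full float precision exactly as shown in question or answer.
Target oxide masses per 1000 t melt:
  Al2O3: 3.141% × 1000 = 31.41 t
  SrO: 7.991% × 1000 = 79.91 t
  CaO: 2.359% × 1000 = 23.59 t
  SiO2: 71.90% × 1000 = 719.0 t
  ZnO: 14.61% × 1000 = 146.1 t
Balance tally, oxide-wise, from the weights as reported, at the basis given (target by target, the sums agree within answer rounding):
  Al2O3: 29.44·0.9959 + 696.8·0.003000 = 31.41 t (target 31.41 t)
  SrO: 113.6·0.7034 = 79.91 t (target 79.91 t)
  CaO: 49.32·0.4783 = 23.59 t (target 23.59 t)
  SiO2: 696.8·0.9951 + 49.32·0.5187 = 719.0 t (target 719.0 t)
  ZnO: 146.4·0.9980 = 146.1 t (target 146.1 t)
Glass-mass sanity pass: Σ batch − LOI loss = 1000 t (targets for the oxides total 1000 t; against the stated basis, 1000 t — rounding explains the deltas).
Whole-batch sum: Σ batch = 1036 t; the LOI term Σ batch·LOI equals 35.58 t; yield, glass over the total, = 96.56%.

Batch per 1000 t melt:
  ZnO: 146.4 t
  SrCO3: 113.6 t
  alumina: 29.44 t
  quartz sand: 696.8 t
  wollastonite: 49.32 t
Total batch = 1036 t; LOI loss = 35.58 t; yield = 96.56%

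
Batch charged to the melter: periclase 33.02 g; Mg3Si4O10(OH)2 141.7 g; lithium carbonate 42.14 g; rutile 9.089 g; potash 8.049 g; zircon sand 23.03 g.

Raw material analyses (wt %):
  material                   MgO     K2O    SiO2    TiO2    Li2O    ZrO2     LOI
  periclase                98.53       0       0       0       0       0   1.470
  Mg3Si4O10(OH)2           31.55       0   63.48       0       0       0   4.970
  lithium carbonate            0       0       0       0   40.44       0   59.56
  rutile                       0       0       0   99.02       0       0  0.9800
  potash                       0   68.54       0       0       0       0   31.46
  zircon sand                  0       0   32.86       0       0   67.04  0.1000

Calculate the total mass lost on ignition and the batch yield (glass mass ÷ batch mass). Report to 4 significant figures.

Mid-chain values appear, with 4-significant-digit rounding, at each printed step — the whole derivation holds full precision all the way through; every reported value is rounded a single time. All derived quantities are re-derived from the batch weights per 221.8 g of glass at full precision (the totals, net glass mass, six oxide percentages, ignition loss, the yield), precisely as stated by the question or the answer.
Each material's LOI contribution:
  periclase: 33.02 × 0.01470 = 0.4854 g
  Mg3Si4O10(OH)2: 141.7 × 0.04970 = 7.042 g
  lithium carbonate: 42.14 × 0.5956 = 25.10 g
  rutile: 9.089 × 0.009800 = 0.08907 g
  potash: 8.049 × 0.3146 = 2.532 g
  zircon sand: 23.03 × 0.001000 = 0.02303 g
Total LOI = 35.27 g
Glass = batch − LOI = 257.0 − 35.27 = 221.8 g

LOI loss = 35.27 g; glass = 221.8 g; yield = 86.28%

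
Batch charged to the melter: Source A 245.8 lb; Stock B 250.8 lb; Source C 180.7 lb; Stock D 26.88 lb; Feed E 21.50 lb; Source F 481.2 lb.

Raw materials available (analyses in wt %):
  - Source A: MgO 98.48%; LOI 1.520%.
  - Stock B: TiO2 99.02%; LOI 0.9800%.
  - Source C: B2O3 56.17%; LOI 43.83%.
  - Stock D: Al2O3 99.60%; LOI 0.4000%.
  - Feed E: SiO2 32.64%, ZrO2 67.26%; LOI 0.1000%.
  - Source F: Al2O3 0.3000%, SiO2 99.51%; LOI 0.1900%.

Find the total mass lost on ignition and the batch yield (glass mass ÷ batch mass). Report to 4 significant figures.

LOI loss = 86.44 lb; glass = 1120 lb; yield = 92.84%

The intermediate values appear, with 4-significant-figure rounding, on the page; the whole derivation maintains full float precision in all steps. Each reported number is rounded a single time; the derived quantities are carried in full precision (net glass mass, ignition loss, the totals, six oxide percentages, yield) using the weight values for 1120 lb of glass, precisely as stated by the problem or the answer.
Ignition loss by material:
  Source A: 245.8 × 0.01520 = 3.736 lb
  Stock B: 250.8 × 0.009800 = 2.458 lb
  Source C: 180.7 × 0.4383 = 79.20 lb
  Stock D: 26.88 × 0.004000 = 0.1075 lb
  Feed E: 21.50 × 0.001000 = 0.02150 lb
  Source F: 481.2 × 0.001900 = 0.9143 lb
Total LOI = 86.44 lb
Glass = batch − LOI = 1207 − 86.44 = 1120 lb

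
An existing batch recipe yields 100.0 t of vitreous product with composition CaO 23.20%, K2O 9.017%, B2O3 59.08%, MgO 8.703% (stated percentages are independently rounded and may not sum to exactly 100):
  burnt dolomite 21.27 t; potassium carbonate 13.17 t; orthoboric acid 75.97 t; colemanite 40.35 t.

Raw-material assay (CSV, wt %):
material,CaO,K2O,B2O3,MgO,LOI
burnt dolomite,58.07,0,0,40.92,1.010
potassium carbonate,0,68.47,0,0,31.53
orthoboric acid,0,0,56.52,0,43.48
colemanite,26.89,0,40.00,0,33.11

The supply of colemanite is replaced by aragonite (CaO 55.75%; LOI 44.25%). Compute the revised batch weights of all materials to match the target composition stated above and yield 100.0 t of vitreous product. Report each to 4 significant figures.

The intermediate values are printed rounded to four significant digits as written; full precision is maintained in all steps — exactly one rounding lands on each reported number; derived quantities are rebuilt in full precision (the totals, the yield, net glass mass, ignition loss, four oxide percentages) from the batch weights on 100.0 t of glass as given in the problem or answer text.
Oxide mass targets, per 100.0 t vitreous product:
  CaO: 23.20% × 100.0 = 23.20 t
  K2O: 9.017% × 100.0 = 9.017 t
  B2O3: 59.08% × 100.0 = 59.08 t
  MgO: 8.703% × 100.0 = 8.703 t
Checking each oxide sum on the weights just shown, per the basis as stated (delivered sums recover each target net of answer rounding effects):
  CaO: 21.27·0.5807 + 19.46·0.5575 = 23.20 t (target 23.20 t)
  K2O: 13.17·0.6847 = 9.017 t (target 9.017 t)
  B2O3: 104.5·0.5652 = 59.06 t (target 59.08 t)
  MgO: 21.27·0.4092 = 8.704 t (target 8.703 t)
The glass-mass cross-check: total batch − LOI = 99.99 t (the targets, summed, come to 100.0 t; basis as stated: 100.0 t — gaps are rounding artifacts).
Batch total: Σ batch = 158.4 t; Σ batch·LOI gives LOI loss = 58.41 t; yield: glass divided by total = 63.12%.

Revised batch per 100.0 t vitreous product:
  burnt dolomite: 21.27 t
  potassium carbonate: 13.17 t
  orthoboric acid: 104.5 t
  aragonite: 19.46 t
Total batch = 158.4 t; LOI loss = 58.41 t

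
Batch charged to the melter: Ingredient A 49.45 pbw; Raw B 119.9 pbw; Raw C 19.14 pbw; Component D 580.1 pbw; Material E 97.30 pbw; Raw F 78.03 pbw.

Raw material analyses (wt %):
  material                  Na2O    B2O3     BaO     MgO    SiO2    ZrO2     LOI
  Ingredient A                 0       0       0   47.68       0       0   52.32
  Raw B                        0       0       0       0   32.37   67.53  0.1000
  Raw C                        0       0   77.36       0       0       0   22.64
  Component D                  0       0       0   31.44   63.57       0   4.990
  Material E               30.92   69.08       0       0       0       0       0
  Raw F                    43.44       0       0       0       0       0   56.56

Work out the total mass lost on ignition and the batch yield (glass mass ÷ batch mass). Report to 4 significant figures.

LOI loss = 103.4 pbw; glass = 840.5 pbw; yield = 89.05%

Intermediates are displayed, rounded to 4 significant figures, alongside each step. The working math carries full float precision from first step to last; every reported result receives exactly one rounding. Derived quantities, including LOI, glass mass, the six compositions, yield, the totals, are carried from the weighed amounts on 840.5 pbw of glass at full precision, exactly as printed in question or answer.
LOI of each material in turn:
  Ingredient A: 49.45 × 0.5232 = 25.87 pbw
  Raw B: 119.9 × 0.001000 = 0.1199 pbw
  Raw C: 19.14 × 0.2264 = 4.333 pbw
  Component D: 580.1 × 0.04990 = 28.95 pbw
  Material E: 97.30 × 0 = 0 pbw
  Raw F: 78.03 × 0.5656 = 44.13 pbw
Total LOI = 103.4 pbw
Glass = batch − LOI = 943.9 − 103.4 = 840.5 pbw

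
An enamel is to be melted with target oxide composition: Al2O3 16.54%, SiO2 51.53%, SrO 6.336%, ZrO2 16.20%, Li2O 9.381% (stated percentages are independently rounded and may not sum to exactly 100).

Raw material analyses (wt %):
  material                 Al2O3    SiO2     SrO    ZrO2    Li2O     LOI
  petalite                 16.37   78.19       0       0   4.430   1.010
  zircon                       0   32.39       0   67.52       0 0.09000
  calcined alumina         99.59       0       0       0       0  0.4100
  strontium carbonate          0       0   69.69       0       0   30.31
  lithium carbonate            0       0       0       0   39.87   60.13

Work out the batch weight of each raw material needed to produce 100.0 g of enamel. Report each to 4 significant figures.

Batch per 100.0 g enamel:
  petalite: 55.96 g
  zircon: 23.99 g
  calcined alumina: 7.409 g
  strontium carbonate: 9.092 g
  lithium carbonate: 17.31 g
Total batch = 113.8 g; LOI loss = 13.78 g; yield = 87.89%

Working values are displayed (rounded to 4 significant digits) between the steps. Each numeric step maintains exact precision in all steps. A single rounding yields each reported value — derived quantities are re-derived in full precision (ignition loss, five oxide percentages, yield, the totals, net glass mass) starting from the weights for 100.0 g of glass as quoted within problem or answer.
Target masses of each oxide per 100.0 g enamel:
  Al2O3: 16.54% × 100.0 = 16.54 g
  SiO2: 51.53% × 100.0 = 51.53 g
  SrO: 6.336% × 100.0 = 6.336 g
  ZrO2: 16.20% × 100.0 = 16.20 g
  Li2O: 9.381% × 100.0 = 9.381 g
Oxide-by-oxide audit working from each reported weight, at the basis given (every target is met by its sum exact up to rounding of places):
  Al2O3: 55.96·0.1637 + 7.409·0.9959 = 16.54 g (target 16.54 g)
  SiO2: 55.96·0.7819 + 23.99·0.3239 = 51.53 g (target 51.53 g)
  SrO: 9.092·0.6969 = 6.336 g (target 6.336 g)
  ZrO2: 23.99·0.6752 = 16.20 g (target 16.20 g)
  Li2O: 55.96·0.04430 + 17.31·0.3987 = 9.381 g (target 9.381 g)
Auditing the glass mass value: total charge less LOI = 99.98 g (the targets, summed, come to 99.99 g; basis as stated: 100.0 g — rounding explains the deltas).
Batch grand total — Σ batch = 113.8 g; the LOI term Σ batch·LOI equals 13.78 g; glass ÷ batch gives a yield of 87.89%.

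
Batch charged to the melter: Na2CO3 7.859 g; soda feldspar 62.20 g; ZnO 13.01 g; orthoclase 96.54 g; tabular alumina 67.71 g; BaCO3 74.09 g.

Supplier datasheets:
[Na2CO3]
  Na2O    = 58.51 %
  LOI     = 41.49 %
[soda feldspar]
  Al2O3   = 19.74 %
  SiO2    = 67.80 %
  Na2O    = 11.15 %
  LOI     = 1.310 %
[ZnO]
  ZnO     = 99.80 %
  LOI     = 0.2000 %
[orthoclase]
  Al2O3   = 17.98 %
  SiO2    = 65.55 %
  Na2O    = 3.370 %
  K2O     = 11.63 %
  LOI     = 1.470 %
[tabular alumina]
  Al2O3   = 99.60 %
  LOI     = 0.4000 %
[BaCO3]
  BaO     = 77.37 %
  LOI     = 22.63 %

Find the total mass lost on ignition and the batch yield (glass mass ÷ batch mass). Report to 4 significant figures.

The working math keeps exact precision at all times. Mid-chain values are shown with 4-significant-digit rounding in the working. Exactly one rounding lands on every reported result; all derived quantities are recomputed using the weight values on 298.9 g of glass in exact precision (LOI, yield, net glass mass, totals, six oxide percentages), exactly as shown in either problem or answer.
Per-material ignition loss:
  Na2CO3: 7.859 × 0.4149 = 3.261 g
  soda feldspar: 62.20 × 0.01310 = 0.8148 g
  ZnO: 13.01 × 0.002000 = 0.02602 g
  orthoclase: 96.54 × 0.01470 = 1.419 g
  tabular alumina: 67.71 × 0.004000 = 0.2708 g
  BaCO3: 74.09 × 0.2263 = 16.77 g
Total LOI = 22.56 g
Glass = batch − LOI = 321.4 − 22.56 = 298.9 g

LOI loss = 22.56 g; glass = 298.9 g; yield = 92.98%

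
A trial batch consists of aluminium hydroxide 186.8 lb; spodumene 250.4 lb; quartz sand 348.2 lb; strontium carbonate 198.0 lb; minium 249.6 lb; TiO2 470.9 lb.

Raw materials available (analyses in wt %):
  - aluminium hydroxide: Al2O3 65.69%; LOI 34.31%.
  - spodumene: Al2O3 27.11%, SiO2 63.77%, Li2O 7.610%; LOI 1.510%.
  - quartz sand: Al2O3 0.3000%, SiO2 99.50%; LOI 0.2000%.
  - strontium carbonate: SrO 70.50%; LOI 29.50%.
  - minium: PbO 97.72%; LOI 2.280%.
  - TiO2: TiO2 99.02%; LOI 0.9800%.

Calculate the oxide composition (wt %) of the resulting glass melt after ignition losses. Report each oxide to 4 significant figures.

Glass mass = 1567 lb (batch 1704 − LOI 137.3).
Composition: Al2O3 12.23%, SiO2 32.31%, TiO2 29.76%, Li2O 1.216%, SrO 8.910%, PbO 15.57%

Mid-chain values are printed, with 4-significant-digit rounding, in the printout. The whole derivation maintains full float precision through the solve — each reported figure receives exactly one rounding. Derived quantities (glass mass, the six compositions, the yield, totals, ignition loss) are re-derived using the weight values on 1567 lb of glass at full float precision as written in the problem or answer text.
Oxide masses out of the charge:
  Al2O3: 186.8·0.6569 + 250.4·0.2711 + 348.2·0.003000 = 191.6 lb
  SiO2: 250.4·0.6377 + 348.2·0.9950 = 506.1 lb
  TiO2: 470.9·0.9902 = 466.3 lb
  Li2O: 250.4·0.07610 = 19.06 lb
  SrO: 198.0·0.7050 = 139.6 lb
  PbO: 249.6·0.9772 = 243.9 lb
LOI: 186.8·0.3431 + 250.4·0.01510 + 348.2·0.002000 + 198.0·0.2950 + 249.6·0.02280 + 470.9·0.009800 = 137.3 lb
The glass mass, total less LOI, = 1704 − 137.3 = 1567 lb (matching Σ of the oxides)
oxide / glass × 100 gives the wt %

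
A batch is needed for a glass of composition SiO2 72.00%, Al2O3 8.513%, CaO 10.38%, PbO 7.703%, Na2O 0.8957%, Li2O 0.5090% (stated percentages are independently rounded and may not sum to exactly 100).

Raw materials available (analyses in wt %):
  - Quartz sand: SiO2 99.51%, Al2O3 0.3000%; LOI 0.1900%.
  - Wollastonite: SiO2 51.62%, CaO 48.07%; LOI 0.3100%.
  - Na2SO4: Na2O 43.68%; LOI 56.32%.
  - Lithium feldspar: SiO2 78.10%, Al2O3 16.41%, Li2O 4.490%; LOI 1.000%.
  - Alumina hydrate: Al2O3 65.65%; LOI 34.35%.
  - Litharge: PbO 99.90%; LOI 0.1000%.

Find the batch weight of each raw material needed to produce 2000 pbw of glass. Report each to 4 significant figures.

Intermediates are printed rounded to 4 significant digits when written out. Full precision is carried from first step to last. A single rounding produces each reported number — the derived quantities are recomputed at full float precision (the yield, the six compositions, totals, glass mass, LOI) using the weight values for 2000 pbw of glass as they appear in question or answer.
Oxide-by-oxide targets in 2000 pbw glass:
  SiO2: 72.00% × 2000 = 1440 pbw
  Al2O3: 8.513% × 2000 = 170.3 pbw
  CaO: 10.38% × 2000 = 207.6 pbw
  PbO: 7.703% × 2000 = 154.1 pbw
  Na2O: 0.8957% × 2000 = 17.91 pbw
  Li2O: 0.5090% × 2000 = 10.18 pbw
Checking each oxide sum per the reported batch figures, for the quoted basis mass (sum by sum, the targets are met once rounding is allowed for):
  SiO2: 1045·0.9951 + 431.9·0.5162 + 226.7·0.7810 = 1440 pbw (target 1440 pbw)
  Al2O3: 1045·0.003000 + 226.7·0.1641 + 197.9·0.6565 = 170.3 pbw (target 170.3 pbw)
  CaO: 431.9·0.4807 = 207.6 pbw (target 207.6 pbw)
  PbO: 154.2·0.9990 = 154.0 pbw (target 154.1 pbw)
  Na2O: 41.01·0.4368 = 17.91 pbw (target 17.91 pbw)
  Li2O: 226.7·0.04490 = 10.18 pbw (target 10.18 pbw)
Glass-mass sanity pass: total batch − LOI = 2000 pbw (oxide target masses add up to 2000 pbw; with the basis standing at 2000 pbw — deltas are rounding alone).
Total batch = Σ batch = 2097 pbw; loss to ignition Σ batch·LOI = 96.82 pbw; glass ÷ batch gives a yield of 95.38%.

Batch per 2000 pbw glass:
  Quartz sand: 1045 pbw
  Wollastonite: 431.9 pbw
  Na2SO4: 41.01 pbw
  Lithium feldspar: 226.7 pbw
  Alumina hydrate: 197.9 pbw
  Litharge: 154.2 pbw
Total batch = 2097 pbw; LOI loss = 96.82 pbw; yield = 95.38%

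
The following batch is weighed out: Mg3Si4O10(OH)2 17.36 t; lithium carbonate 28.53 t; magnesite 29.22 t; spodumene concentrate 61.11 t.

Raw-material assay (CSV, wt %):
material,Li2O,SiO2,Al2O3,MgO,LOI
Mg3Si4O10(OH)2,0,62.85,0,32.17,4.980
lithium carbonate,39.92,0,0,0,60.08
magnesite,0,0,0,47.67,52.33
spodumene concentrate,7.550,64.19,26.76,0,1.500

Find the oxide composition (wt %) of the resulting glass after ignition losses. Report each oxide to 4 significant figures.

Glass mass = 102.0 t (batch 136.2 − LOI 34.21).
Composition: Li2O 15.69%, SiO2 49.15%, Al2O3 16.03%, MgO 19.13%

The working math keeps exact precision at every stage. Intermediates are printed, rounded to four significant figures, in the working; every reported value takes a single rounding. The derived quantities (net glass mass, totals, ignition loss, the four compositions, yield) are re-derived in full float precision from the weighed amounts at 102.0 t of glass precisely as stated by problem or answer.
What the batch supplies per oxide:
  Li2O: 28.53·0.3992 + 61.11·0.07550 = 16.00 t
  SiO2: 17.36·0.6285 + 61.11·0.6419 = 50.14 t
  Al2O3: 61.11·0.2676 = 16.35 t
  MgO: 17.36·0.3217 + 29.22·0.4767 = 19.51 t
LOI: 17.36·0.04980 + 28.53·0.6008 + 29.22·0.5233 + 61.11·0.01500 = 34.21 t
batch − LOI leaves glass = 136.2 − 34.21 = 102.0 t (= Σ oxide masses)
percent by weight: oxide/glass ×100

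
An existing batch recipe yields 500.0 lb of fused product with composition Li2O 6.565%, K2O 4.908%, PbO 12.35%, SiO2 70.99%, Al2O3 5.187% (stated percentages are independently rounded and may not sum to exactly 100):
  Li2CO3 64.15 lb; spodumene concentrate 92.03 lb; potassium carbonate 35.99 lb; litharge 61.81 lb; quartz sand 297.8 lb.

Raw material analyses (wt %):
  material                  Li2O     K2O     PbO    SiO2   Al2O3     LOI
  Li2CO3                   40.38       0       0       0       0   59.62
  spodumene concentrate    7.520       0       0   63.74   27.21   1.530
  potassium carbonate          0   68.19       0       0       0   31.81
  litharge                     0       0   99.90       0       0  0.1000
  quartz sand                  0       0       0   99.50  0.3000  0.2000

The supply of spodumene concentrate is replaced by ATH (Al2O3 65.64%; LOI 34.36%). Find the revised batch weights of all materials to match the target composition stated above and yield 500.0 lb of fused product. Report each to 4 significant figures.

The working math carries exact precision through the solve; values along the way are printed rounded to four significant digits in the printout — each reported number is rounded just once. All derived quantities, including five oxide percentages, LOI, net glass mass, totals, yield, are computed from the weighed amounts per 500.0 lb of glass in exact precision exactly as shown in question or answer.
Oxide-by-oxide targets in 500.0 lb fused product:
  Li2O: 6.565% × 500.0 = 32.83 lb
  K2O: 4.908% × 500.0 = 24.54 lb
  PbO: 12.35% × 500.0 = 61.75 lb
  SiO2: 70.99% × 500.0 = 355.0 lb
  Al2O3: 5.187% × 500.0 = 25.94 lb
A balance pass over the oxides, with the batch weights as given, per the basis as stated (sum by sum, the targets are met exact up to rounding of places):
  Li2O: 81.29·0.4038 = 32.82 lb (target 32.83 lb)
  K2O: 35.99·0.6819 = 24.54 lb (target 24.54 lb)
  PbO: 61.81·0.9990 = 61.75 lb (target 61.75 lb)
  SiO2: 356.7·0.9950 = 354.9 lb (target 355.0 lb)
  Al2O3: 37.88·0.6564 + 356.7·0.003000 = 25.93 lb (target 25.94 lb)
Glass-mass sanity pass: total charge less LOI = 500.0 lb (per-oxide target masses sum to 500.0 lb; versus the stated basis of 500.0 lb — any gap is answer rounding).
Batch total: Σ batch = 573.7 lb; Σ batch·LOI gives LOI loss = 73.70 lb; yield = glass ÷ total batch = 87.15%.

Revised batch per 500.0 lb fused product:
  Li2CO3: 81.29 lb
  ATH: 37.88 lb
  potassium carbonate: 35.99 lb
  litharge: 61.81 lb
  quartz sand: 356.7 lb
Total batch = 573.7 lb; LOI loss = 73.70 lb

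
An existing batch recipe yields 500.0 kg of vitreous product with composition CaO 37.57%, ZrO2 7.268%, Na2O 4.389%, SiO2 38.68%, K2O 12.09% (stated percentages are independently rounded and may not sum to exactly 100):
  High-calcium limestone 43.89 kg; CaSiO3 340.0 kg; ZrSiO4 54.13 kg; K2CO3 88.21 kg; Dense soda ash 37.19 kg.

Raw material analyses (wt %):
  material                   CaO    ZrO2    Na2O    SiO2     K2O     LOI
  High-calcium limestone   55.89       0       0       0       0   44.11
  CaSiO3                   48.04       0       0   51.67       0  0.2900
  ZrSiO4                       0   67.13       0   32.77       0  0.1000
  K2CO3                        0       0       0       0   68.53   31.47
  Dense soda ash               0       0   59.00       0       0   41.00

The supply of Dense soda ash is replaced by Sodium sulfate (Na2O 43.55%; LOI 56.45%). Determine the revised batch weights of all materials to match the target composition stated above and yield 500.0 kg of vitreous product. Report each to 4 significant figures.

Revised batch per 500.0 kg vitreous product:
  High-calcium limestone: 43.89 kg
  CaSiO3: 340.0 kg
  ZrSiO4: 54.13 kg
  K2CO3: 88.21 kg
  Sodium sulfate: 50.39 kg
Total batch = 576.6 kg; LOI loss = 76.60 kg

Intermediates are shown, rounded to four significant digits, in the working. The whole derivation runs at exact precision in all steps — exactly one rounding goes into every reported number. The derived quantities (net glass mass, the yield, the five compositions, the totals, LOI) are carried from the weighed amounts for 500.0 kg of glass in full precision as quoted within the question or the answer.
Target oxide masses per 500.0 kg vitreous product:
  CaO: 37.57% × 500.0 = 187.8 kg
  ZrO2: 7.268% × 500.0 = 36.34 kg
  Na2O: 4.389% × 500.0 = 21.94 kg
  SiO2: 38.68% × 500.0 = 193.4 kg
  K2O: 12.09% × 500.0 = 60.45 kg
Mass-balance tally per oxide on the weights just shown, against the basis in use (sum by sum, the targets are met given rounding of the digits):
  CaO: 43.89·0.5589 + 340.0·0.4804 = 187.9 kg (target 187.8 kg)
  ZrO2: 54.13·0.6713 = 36.34 kg (target 36.34 kg)
  Na2O: 50.39·0.4355 = 21.94 kg (target 21.94 kg)
  SiO2: 340.0·0.5167 + 54.13·0.3277 = 193.4 kg (target 193.4 kg)
  K2O: 88.21·0.6853 = 60.45 kg (target 60.45 kg)
Glass-mass bookkeeping: whole batch net of LOI = 500.0 kg (summing oxide targets gives 500.0 kg; stated basis 500.0 kg — any gap is answer rounding).
Batch total: Σ batch = 576.6 kg; loss to ignition Σ batch·LOI = 76.60 kg; yield = glass ÷ total batch = 86.71%.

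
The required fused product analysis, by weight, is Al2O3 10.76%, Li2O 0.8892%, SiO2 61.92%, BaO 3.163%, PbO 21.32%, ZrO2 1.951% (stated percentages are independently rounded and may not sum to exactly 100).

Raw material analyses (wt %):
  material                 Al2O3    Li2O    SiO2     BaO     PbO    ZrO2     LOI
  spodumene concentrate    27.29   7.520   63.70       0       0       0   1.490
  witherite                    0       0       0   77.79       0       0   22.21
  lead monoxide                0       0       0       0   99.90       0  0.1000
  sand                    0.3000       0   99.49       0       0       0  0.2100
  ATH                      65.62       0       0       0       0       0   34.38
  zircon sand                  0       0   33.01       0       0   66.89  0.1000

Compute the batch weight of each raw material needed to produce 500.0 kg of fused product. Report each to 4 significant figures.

Batch per 500.0 kg fused product:
  spodumene concentrate: 59.12 kg
  witherite: 20.33 kg
  lead monoxide: 106.7 kg
  sand: 268.5 kg
  ATH: 56.17 kg
  zircon sand: 14.58 kg
Total batch = 525.4 kg; LOI loss = 25.39 kg; yield = 95.17%

Values along the way are printed rounded off to 4 significant figures as written — each numeric step maintains full precision through every step; each reported number takes exactly one rounding. The derived quantities, including yield, the six compositions, net glass mass, LOI, the totals, are re-derived from the batch weights per 500.0 kg of glass in full precision exactly as printed in the problem or answer text.
Oxide mass targets, per 500.0 kg fused product:
  Al2O3: 10.76% × 500.0 = 53.80 kg
  Li2O: 0.8892% × 500.0 = 4.446 kg
  SiO2: 61.92% × 500.0 = 309.6 kg
  BaO: 3.163% × 500.0 = 15.82 kg
  PbO: 21.32% × 500.0 = 106.6 kg
  ZrO2: 1.951% × 500.0 = 9.755 kg
Mass-balance tally per oxide with the batch weights as given, on the stated basis (sums match the target masses up to rounding of the answer):
  Al2O3: 59.12·0.2729 + 268.5·0.003000 + 56.17·0.6562 = 53.80 kg (target 53.80 kg)
  Li2O: 59.12·0.07520 = 4.446 kg (target 4.446 kg)
  SiO2: 59.12·0.6370 + 268.5·0.9949 + 14.58·0.3301 = 309.6 kg (target 309.6 kg)
  BaO: 20.33·0.7779 = 15.81 kg (target 15.82 kg)
  PbO: 106.7·0.9990 = 106.6 kg (target 106.6 kg)
  ZrO2: 14.58·0.6689 = 9.753 kg (target 9.755 kg)
The glass-mass cross-check: Σ batch − LOI loss = 500.0 kg (the targets, summed, come to 500.0 kg; against the stated basis, 500.0 kg — a pure rounding effect).
Adding the batch up: Σ batch = 525.4 kg; Σ batch·LOI gives LOI loss = 25.39 kg; yield, glass over the total, = 95.17%.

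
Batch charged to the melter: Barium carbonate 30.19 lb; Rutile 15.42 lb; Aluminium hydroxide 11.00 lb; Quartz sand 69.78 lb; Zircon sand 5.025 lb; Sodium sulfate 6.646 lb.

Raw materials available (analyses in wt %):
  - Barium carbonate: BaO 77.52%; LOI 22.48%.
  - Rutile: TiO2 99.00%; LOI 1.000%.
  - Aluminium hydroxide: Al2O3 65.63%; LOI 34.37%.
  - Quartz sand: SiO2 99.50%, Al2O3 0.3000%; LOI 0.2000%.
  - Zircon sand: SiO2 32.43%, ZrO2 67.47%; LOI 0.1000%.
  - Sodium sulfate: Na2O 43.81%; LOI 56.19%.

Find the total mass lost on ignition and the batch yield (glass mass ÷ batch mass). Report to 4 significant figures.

The working math maintains full float precision from start to finish — in-progress results appear (rounded to 4 significant figures) when written out. Exactly one rounding goes into every reported value — the derived quantities are rebuilt from the weighed amounts at 123.5 lb of glass at exact precision (the yield, LOI, totals, net glass mass, six oxide percentages) as quoted within question or answer.
Material-by-material LOI:
  Barium carbonate: 30.19 × 0.2248 = 6.787 lb
  Rutile: 15.42 × 0.01000 = 0.1542 lb
  Aluminium hydroxide: 11.00 × 0.3437 = 3.781 lb
  Quartz sand: 69.78 × 0.002000 = 0.1396 lb
  Zircon sand: 5.025 × 0.001000 = 0.005025 lb
  Sodium sulfate: 6.646 × 0.5619 = 3.734 lb
Total LOI = 14.60 lb
Glass = batch − LOI = 138.1 − 14.60 = 123.5 lb

LOI loss = 14.60 lb; glass = 123.5 lb; yield = 89.42%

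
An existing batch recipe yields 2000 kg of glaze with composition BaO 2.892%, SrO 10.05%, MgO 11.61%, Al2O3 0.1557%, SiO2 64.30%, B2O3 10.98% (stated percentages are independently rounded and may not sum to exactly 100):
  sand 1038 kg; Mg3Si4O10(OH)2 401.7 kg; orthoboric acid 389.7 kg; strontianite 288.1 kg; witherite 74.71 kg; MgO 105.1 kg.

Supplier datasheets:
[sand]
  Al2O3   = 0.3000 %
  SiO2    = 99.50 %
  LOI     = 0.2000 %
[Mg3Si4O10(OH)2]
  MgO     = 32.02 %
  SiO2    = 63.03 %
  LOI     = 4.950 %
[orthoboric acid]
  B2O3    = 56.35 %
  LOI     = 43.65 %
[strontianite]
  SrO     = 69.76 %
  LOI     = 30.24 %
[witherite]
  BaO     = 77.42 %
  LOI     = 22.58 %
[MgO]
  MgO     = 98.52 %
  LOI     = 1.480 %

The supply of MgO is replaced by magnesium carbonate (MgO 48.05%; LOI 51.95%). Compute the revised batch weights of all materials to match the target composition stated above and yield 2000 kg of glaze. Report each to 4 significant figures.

Revised batch per 2000 kg glaze:
  sand: 1038 kg
  Mg3Si4O10(OH)2: 401.7 kg
  orthoboric acid: 389.7 kg
  strontianite: 288.1 kg
  witherite: 74.71 kg
  magnesium carbonate: 215.6 kg
Total batch = 2408 kg; LOI loss = 408.1 kg

In-progress results are shown rounded to four significant figures when written out — all internal work runs at exact precision end to end — each reported result takes exactly one rounding. Derived quantities, including totals, the six compositions, yield, ignition loss, net glass mass, are rebuilt from the weighed amounts at 2000 kg of glass in exact precision exactly as printed in the question or the answer.
Oxide mass targets, per 2000 kg glaze:
  BaO: 2.892% × 2000 = 57.84 kg
  SrO: 10.05% × 2000 = 201.0 kg
  MgO: 11.61% × 2000 = 232.2 kg
  Al2O3: 0.1557% × 2000 = 3.114 kg
  SiO2: 64.30% × 2000 = 1286 kg
  B2O3: 10.98% × 2000 = 219.6 kg
Oxide-by-oxide audit from the weights as reported, relative to the basis at hand (summed amounts equal target values up to rounding of the answer):
  BaO: 74.71·0.7742 = 57.84 kg (target 57.84 kg)
  SrO: 288.1·0.6976 = 201.0 kg (target 201.0 kg)
  MgO: 401.7·0.3202 + 215.6·0.4805 = 232.2 kg (target 232.2 kg)
  Al2O3: 1038·0.003000 = 3.114 kg (target 3.114 kg)
  SiO2: 1038·0.9950 + 401.7·0.6303 = 1286 kg (target 1286 kg)
  B2O3: 389.7·0.5635 = 219.6 kg (target 219.6 kg)
Consistency of the glass mass: net batch after ignition = 2000 kg (per-oxide target masses sum to 2000 kg; against the stated basis, 2000 kg — rounding explains the deltas).
Total batch = Σ batch = 2408 kg; loss to ignition Σ batch·LOI = 408.1 kg; glass ÷ batch gives a yield of 83.05%.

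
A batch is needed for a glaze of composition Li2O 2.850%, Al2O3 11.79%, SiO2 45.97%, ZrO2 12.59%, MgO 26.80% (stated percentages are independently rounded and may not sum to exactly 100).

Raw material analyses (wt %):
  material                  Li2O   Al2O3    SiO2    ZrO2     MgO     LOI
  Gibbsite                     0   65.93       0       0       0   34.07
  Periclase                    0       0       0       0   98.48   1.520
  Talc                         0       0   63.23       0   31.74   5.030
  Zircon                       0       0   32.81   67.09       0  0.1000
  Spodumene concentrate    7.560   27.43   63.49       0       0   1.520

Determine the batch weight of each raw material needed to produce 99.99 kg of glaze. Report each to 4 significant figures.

The whole derivation holds exact precision in every operation — in-progress results are shown (rounded to four significant digits) between the steps. Every reported result sees exactly one rounding — the derived quantities (ignition loss, the totals, five oxide percentages, the yield, glass mass) are computed in full precision using the weight values on 99.99 kg of glass, precisely as stated by the question or the answer.
Target masses of each oxide per 99.99 kg glaze:
  Li2O: 2.850% × 99.99 = 2.850 kg
  Al2O3: 11.79% × 99.99 = 11.79 kg
  SiO2: 45.97% × 99.99 = 45.97 kg
  ZrO2: 12.59% × 99.99 = 12.59 kg
  MgO: 26.80% × 99.99 = 26.80 kg
A balance pass over the oxides, on the weights just shown, under the basis named above (every target is met by its sum inside rounding margins):
  Li2O: 37.69·0.07560 = 2.849 kg (target 2.850 kg)
  Al2O3: 2.198·0.6593 + 37.69·0.2743 = 11.79 kg (target 11.79 kg)
  SiO2: 25.11·0.6323 + 18.76·0.3281 + 37.69·0.6349 = 45.96 kg (target 45.97 kg)
  ZrO2: 18.76·0.6709 = 12.59 kg (target 12.59 kg)
  MgO: 19.12·0.9848 + 25.11·0.3174 = 26.80 kg (target 26.80 kg)
Glass-mass sanity pass: total batch − LOI = 99.98 kg (per-oxide target masses sum to 99.99 kg; the stated basis being 99.99 kg — rounding explains the deltas).
Total batch = Σ batch = 102.9 kg; loss to ignition Σ batch·LOI = 2.894 kg; as yield: glass ÷ batch → 97.19%.

Batch per 99.99 kg glaze:
  Gibbsite: 2.198 kg
  Periclase: 19.12 kg
  Talc: 25.11 kg
  Zircon: 18.76 kg
  Spodumene concentrate: 37.69 kg
Total batch = 102.9 kg; LOI loss = 2.894 kg; yield = 97.19%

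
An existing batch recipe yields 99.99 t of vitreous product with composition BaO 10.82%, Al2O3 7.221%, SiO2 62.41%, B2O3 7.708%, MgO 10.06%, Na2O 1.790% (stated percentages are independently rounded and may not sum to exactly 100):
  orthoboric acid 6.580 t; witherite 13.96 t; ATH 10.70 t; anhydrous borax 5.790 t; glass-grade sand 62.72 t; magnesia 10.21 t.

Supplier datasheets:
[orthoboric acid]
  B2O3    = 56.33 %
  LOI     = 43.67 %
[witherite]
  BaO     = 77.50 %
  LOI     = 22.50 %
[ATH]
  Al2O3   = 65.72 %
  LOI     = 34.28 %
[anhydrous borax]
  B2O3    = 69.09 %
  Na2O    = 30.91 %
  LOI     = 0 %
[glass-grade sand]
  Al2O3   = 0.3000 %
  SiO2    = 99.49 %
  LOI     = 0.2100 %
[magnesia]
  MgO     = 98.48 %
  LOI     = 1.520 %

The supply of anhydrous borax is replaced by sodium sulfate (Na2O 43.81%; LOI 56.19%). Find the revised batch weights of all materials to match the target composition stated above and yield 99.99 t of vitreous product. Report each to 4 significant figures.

Values along the way are shown rounded to four significant figures in the printout; all internal work carries exact precision at all times; a single rounding finalizes each reported result. The derived quantities, which include totals, yield, ignition loss, the six compositions, net glass mass, are carried at full float precision, as set out in problem or answer, starting from the weights on 99.99 t of glass.
Oxide mass targets, per 99.99 t vitreous product:
  BaO: 10.82% × 99.99 = 10.82 t
  Al2O3: 7.221% × 99.99 = 7.220 t
  SiO2: 62.41% × 99.99 = 62.40 t
  B2O3: 7.708% × 99.99 = 7.707 t
  MgO: 10.06% × 99.99 = 10.06 t
  Na2O: 1.790% × 99.99 = 1.790 t
A balance pass over the oxides, with the batch weights as given, at the basis given (target by target, the sums agree modulo rounding of the values):
  BaO: 13.96·0.7750 = 10.82 t (target 10.82 t)
  Al2O3: 10.70·0.6572 + 62.72·0.003000 = 7.220 t (target 7.220 t)
  SiO2: 62.72·0.9949 = 62.40 t (target 62.40 t)
  B2O3: 13.68·0.5633 = 7.706 t (target 7.707 t)
  MgO: 10.21·0.9848 = 10.05 t (target 10.06 t)
  Na2O: 4.085·0.4381 = 1.790 t (target 1.790 t)
Glass mass check: whole batch net of LOI = 99.99 t (summing oxide targets gives 100.0 t; basis as stated: 99.99 t — any gap is answer rounding).
Summing the batch: Σ batch = 115.4 t; Σ batch·LOI gives LOI loss = 15.37 t; the yield ratio, glass ÷ batch: 86.68%.

Revised batch per 99.99 t vitreous product:
  orthoboric acid: 13.68 t
  witherite: 13.96 t
  ATH: 10.70 t
  sodium sulfate: 4.085 t
  glass-grade sand: 62.72 t
  magnesia: 10.21 t
Total batch = 115.4 t; LOI loss = 15.37 t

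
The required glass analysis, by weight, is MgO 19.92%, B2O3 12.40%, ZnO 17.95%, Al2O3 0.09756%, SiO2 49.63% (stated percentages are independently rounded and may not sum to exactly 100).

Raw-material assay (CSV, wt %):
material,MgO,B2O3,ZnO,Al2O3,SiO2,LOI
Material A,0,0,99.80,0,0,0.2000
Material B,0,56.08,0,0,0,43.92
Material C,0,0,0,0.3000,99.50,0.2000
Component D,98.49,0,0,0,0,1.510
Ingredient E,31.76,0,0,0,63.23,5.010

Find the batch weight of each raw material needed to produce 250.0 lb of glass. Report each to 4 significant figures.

Batch per 250.0 lb glass:
  Material A: 44.96 lb
  Material B: 55.28 lb
  Material C: 81.30 lb
  Component D: 28.54 lb
  Ingredient E: 68.29 lb
Total batch = 278.4 lb; LOI loss = 28.38 lb; yield = 89.80%

The whole derivation holds full precision all the way through — values along the way appear (rounded to 4 significant figures) between the steps — each reported number is rounded once only. Derived quantities, including the totals, ignition loss, the yield, the five compositions, glass mass, are computed from the weighed amounts at 250.0 lb of glass at full precision, as they appear in question or answer.
The oxide mass targets at 250.0 lb glass:
  MgO: 19.92% × 250.0 = 49.80 lb
  B2O3: 12.40% × 250.0 = 31.00 lb
  ZnO: 17.95% × 250.0 = 44.88 lb
  Al2O3: 0.09756% × 250.0 = 0.2439 lb
  SiO2: 49.63% × 250.0 = 124.1 lb
A balance pass over the oxides, per the reported batch figures, under the basis named above (sum by sum, the targets are met exact up to rounding of places):
  MgO: 28.54·0.9849 + 68.29·0.3176 = 49.80 lb (target 49.80 lb)
  B2O3: 55.28·0.5608 = 31.00 lb (target 31.00 lb)
  ZnO: 44.96·0.9980 = 44.87 lb (target 44.88 lb)
  Al2O3: 81.30·0.003000 = 0.2439 lb (target 0.2439 lb)
  SiO2: 81.30·0.9950 + 68.29·0.6323 = 124.1 lb (target 124.1 lb)
Glass-mass sanity pass: total batch − LOI = 250.0 lb (oxide target masses add up to 250.0 lb; basis as stated: 250.0 lb — differing by rounding only).
Summing the batch: Σ batch = 278.4 lb; LOI removed, Σ of batch·LOI: 28.38 lb; glass ÷ batch gives a yield of 89.80%.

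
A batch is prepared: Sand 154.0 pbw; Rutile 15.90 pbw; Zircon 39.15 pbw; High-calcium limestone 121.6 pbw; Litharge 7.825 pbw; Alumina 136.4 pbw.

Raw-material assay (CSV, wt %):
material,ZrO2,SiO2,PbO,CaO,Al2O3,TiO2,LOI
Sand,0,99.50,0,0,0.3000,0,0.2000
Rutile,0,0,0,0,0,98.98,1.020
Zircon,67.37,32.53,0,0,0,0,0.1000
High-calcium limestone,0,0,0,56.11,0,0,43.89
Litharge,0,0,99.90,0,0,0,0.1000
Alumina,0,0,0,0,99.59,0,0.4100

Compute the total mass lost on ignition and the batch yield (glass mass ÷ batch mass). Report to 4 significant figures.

LOI loss = 54.45 pbw; glass = 420.4 pbw; yield = 88.53%

The intermediate values appear with 4-significant-digit rounding within the worked lines — each numeric step carries full float precision through the solve. A single rounding finalizes each reported number. All derived quantities, which include the totals, glass mass, the yield, ignition loss, the six compositions, are re-derived in exact precision, as set out in the question or the answer, from the weighed amounts per 420.4 pbw of glass.
Ignition loss by material:
  Sand: 154.0 × 0.002000 = 0.3080 pbw
  Rutile: 15.90 × 0.01020 = 0.1622 pbw
  Zircon: 39.15 × 0.001000 = 0.03915 pbw
  High-calcium limestone: 121.6 × 0.4389 = 53.37 pbw
  Litharge: 7.825 × 0.001000 = 0.007825 pbw
  Alumina: 136.4 × 0.004100 = 0.5592 pbw
Total LOI = 54.45 pbw
Glass = batch − LOI = 474.9 − 54.45 = 420.4 pbw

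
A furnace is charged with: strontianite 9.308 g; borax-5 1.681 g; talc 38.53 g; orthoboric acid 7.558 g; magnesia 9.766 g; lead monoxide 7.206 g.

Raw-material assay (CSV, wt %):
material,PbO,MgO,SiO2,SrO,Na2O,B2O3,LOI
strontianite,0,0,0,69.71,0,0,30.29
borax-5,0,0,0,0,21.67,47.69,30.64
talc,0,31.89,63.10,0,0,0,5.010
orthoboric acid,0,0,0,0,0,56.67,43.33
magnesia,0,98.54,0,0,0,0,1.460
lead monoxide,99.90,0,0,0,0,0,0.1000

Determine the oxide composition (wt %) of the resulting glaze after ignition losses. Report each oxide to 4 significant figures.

Rounding to four significant figures applies to each working value as printed — the whole derivation maintains full precision at every stage — every reported value takes a single rounding — derived quantities (yield, six oxide percentages, ignition loss, the totals, glass mass) are computed at full precision from the batch weights per 65.36 g of glass as given in either problem or answer.
Per-oxide mass from batch:
  PbO: 7.206·0.9990 = 7.199 g
  MgO: 38.53·0.3189 + 9.766·0.9854 = 21.91 g
  SiO2: 38.53·0.6310 = 24.31 g
  SrO: 9.308·0.6971 = 6.489 g
  Na2O: 1.681·0.2167 = 0.3643 g
  B2O3: 1.681·0.4769 + 7.558·0.5667 = 5.085 g
LOI: 9.308·0.3029 + 1.681·0.3064 + 38.53·0.05010 + 7.558·0.4333 + 9.766·0.01460 + 7.206·0.001000 = 8.689 g
Glass mass = batch − LOI = 74.05 − 8.689 = 65.36 g (the oxide masses sum to this)
percent by weight: oxide/glass ×100

Glass mass = 65.36 g (batch 74.05 − LOI 8.689).
Composition: PbO 11.01%, MgO 33.52%, SiO2 37.20%, SrO 9.928%, Na2O 0.5573%, B2O3 7.780%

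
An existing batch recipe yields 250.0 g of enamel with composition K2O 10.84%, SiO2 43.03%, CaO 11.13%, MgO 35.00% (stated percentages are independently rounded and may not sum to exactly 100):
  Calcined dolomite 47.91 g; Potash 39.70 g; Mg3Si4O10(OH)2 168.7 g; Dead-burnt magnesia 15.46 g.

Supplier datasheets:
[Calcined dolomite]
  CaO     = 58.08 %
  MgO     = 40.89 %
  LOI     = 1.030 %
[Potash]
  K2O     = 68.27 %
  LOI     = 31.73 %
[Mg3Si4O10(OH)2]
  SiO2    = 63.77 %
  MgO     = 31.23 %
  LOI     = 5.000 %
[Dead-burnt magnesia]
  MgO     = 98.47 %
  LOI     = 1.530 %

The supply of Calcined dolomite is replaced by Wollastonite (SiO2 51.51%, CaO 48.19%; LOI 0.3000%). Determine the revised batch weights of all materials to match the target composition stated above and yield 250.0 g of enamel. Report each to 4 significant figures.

Intermediates are shown with 4-significant-figure rounding at each printed step. All internal work runs at full float precision at every stage. Every reported value takes just one rounding — the derived quantities, which include glass mass, LOI, totals, the four compositions, the yield, are re-derived at full float precision, as given in the question or the answer, from the batch weights per 250.0 g of glass.
Oxide mass targets, per 250.0 g enamel:
  K2O: 10.84% × 250.0 = 27.10 g
  SiO2: 43.03% × 250.0 = 107.6 g
  CaO: 11.13% × 250.0 = 27.82 g
  MgO: 35.00% × 250.0 = 87.50 g
Checking each oxide sum given the weights on record, relative to the basis at hand (sum by sum, the targets are met given rounding of the digits):
  K2O: 39.70·0.6827 = 27.10 g (target 27.10 g)
  SiO2: 57.74·0.5151 + 122.1·0.6377 = 107.6 g (target 107.6 g)
  CaO: 57.74·0.4819 = 27.82 g (target 27.82 g)
  MgO: 122.1·0.3123 + 50.15·0.9847 = 87.51 g (target 87.50 g)
The glass-mass cross-check: total batch − LOI = 250.0 g (the targets, summed, come to 250.0 g; versus the stated basis of 250.0 g — gaps are rounding artifacts).
Batch grand total — Σ batch = 269.7 g; loss to ignition Σ batch·LOI = 19.64 g; yield: glass divided by total = 92.72%.

Revised batch per 250.0 g enamel:
  Wollastonite: 57.74 g
  Potash: 39.70 g
  Mg3Si4O10(OH)2: 122.1 g
  Dead-burnt magnesia: 50.15 g
Total batch = 269.7 g; LOI loss = 19.64 g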